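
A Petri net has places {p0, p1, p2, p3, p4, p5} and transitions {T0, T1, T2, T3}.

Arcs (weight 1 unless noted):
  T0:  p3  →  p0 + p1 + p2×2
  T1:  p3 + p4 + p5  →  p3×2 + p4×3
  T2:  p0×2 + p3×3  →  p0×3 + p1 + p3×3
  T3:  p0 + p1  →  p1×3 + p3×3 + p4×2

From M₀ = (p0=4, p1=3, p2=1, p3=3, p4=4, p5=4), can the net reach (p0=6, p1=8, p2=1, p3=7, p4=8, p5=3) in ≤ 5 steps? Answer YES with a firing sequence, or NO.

step 1: fire T1:  (p0=4, p1=3, p2=1, p3=3, p4=4, p5=4) → (p0=4, p1=3, p2=1, p3=4, p4=6, p5=3)
step 2: fire T2:  (p0=4, p1=3, p2=1, p3=4, p4=6, p5=3) → (p0=5, p1=4, p2=1, p3=4, p4=6, p5=3)
step 3: fire T2:  (p0=5, p1=4, p2=1, p3=4, p4=6, p5=3) → (p0=6, p1=5, p2=1, p3=4, p4=6, p5=3)
step 4: fire T2:  (p0=6, p1=5, p2=1, p3=4, p4=6, p5=3) → (p0=7, p1=6, p2=1, p3=4, p4=6, p5=3)
step 5: fire T3:  (p0=7, p1=6, p2=1, p3=4, p4=6, p5=3) → (p0=6, p1=8, p2=1, p3=7, p4=8, p5=3)

YES — reachable via ⟨T1, T2, T2, T2, T3⟩ (5 firings)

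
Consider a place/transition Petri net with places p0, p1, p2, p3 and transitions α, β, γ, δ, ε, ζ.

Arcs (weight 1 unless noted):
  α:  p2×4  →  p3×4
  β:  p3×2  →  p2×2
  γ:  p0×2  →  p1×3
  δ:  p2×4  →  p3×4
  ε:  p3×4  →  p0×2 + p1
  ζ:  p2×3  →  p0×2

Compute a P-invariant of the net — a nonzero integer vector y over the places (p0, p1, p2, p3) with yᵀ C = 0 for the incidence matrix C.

y = (p0:3, p1:2, p2:2, p3:2)

Incidence matrix C (rows=places, cols=transitions):
        α    β    γ    δ    ε    ζ
   p0   0    0   -2    0    2    2
   p1   0    0    3    0    1    0
   p2  -4    2    0   -4    0   -3
   p3   4   -2    0    4   -4    0

Candidate y = [3, 2, 2, 2]; check y·C column-wise:
  col α: 3·0 + 2·0 + 2·-4 + 2·4 = 0
  col β: 3·0 + 2·0 + 2·2 + 2·-2 = 0
  col γ: 3·-2 + 2·3 + 2·0 + 2·0 = 0
  col δ: 3·0 + 2·0 + 2·-4 + 2·4 = 0
  col ε: 3·2 + 2·1 + 2·0 + 2·-4 = 0
  col ζ: 3·2 + 2·0 + 2·-3 + 2·0 = 0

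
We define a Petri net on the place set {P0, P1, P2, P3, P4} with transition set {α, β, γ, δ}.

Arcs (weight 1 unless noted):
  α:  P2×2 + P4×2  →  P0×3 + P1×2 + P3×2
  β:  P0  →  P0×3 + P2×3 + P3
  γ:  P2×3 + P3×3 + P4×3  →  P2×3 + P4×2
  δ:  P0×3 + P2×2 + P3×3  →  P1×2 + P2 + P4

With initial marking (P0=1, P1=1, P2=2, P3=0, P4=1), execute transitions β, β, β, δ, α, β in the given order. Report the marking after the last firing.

(P0=9, P1=5, P2=11, P3=3, P4=0)

step 1: fire β:  (P0=1, P1=1, P2=2, P3=0, P4=1) → (P0=3, P1=1, P2=5, P3=1, P4=1)
step 2: fire β:  (P0=3, P1=1, P2=5, P3=1, P4=1) → (P0=5, P1=1, P2=8, P3=2, P4=1)
step 3: fire β:  (P0=5, P1=1, P2=8, P3=2, P4=1) → (P0=7, P1=1, P2=11, P3=3, P4=1)
step 4: fire δ:  (P0=7, P1=1, P2=11, P3=3, P4=1) → (P0=4, P1=3, P2=10, P3=0, P4=2)
step 5: fire α:  (P0=4, P1=3, P2=10, P3=0, P4=2) → (P0=7, P1=5, P2=8, P3=2, P4=0)
step 6: fire β:  (P0=7, P1=5, P2=8, P3=2, P4=0) → (P0=9, P1=5, P2=11, P3=3, P4=0)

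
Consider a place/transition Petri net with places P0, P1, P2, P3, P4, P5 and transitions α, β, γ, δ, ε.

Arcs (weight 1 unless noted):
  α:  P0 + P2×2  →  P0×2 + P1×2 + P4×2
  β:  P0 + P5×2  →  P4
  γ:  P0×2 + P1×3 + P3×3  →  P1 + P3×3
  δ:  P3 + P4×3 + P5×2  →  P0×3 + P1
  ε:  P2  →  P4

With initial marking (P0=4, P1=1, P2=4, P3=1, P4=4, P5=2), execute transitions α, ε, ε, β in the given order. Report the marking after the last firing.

step 1: fire α:  (P0=4, P1=1, P2=4, P3=1, P4=4, P5=2) → (P0=5, P1=3, P2=2, P3=1, P4=6, P5=2)
step 2: fire ε:  (P0=5, P1=3, P2=2, P3=1, P4=6, P5=2) → (P0=5, P1=3, P2=1, P3=1, P4=7, P5=2)
step 3: fire ε:  (P0=5, P1=3, P2=1, P3=1, P4=7, P5=2) → (P0=5, P1=3, P2=0, P3=1, P4=8, P5=2)
step 4: fire β:  (P0=5, P1=3, P2=0, P3=1, P4=8, P5=2) → (P0=4, P1=3, P2=0, P3=1, P4=9, P5=0)

(P0=4, P1=3, P2=0, P3=1, P4=9, P5=0)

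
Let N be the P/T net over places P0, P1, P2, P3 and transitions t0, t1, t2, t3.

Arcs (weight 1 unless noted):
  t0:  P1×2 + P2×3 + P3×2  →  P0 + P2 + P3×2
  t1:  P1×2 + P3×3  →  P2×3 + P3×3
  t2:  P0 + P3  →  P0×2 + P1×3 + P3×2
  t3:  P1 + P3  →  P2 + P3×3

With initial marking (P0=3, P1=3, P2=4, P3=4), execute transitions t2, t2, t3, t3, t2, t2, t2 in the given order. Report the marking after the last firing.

step 1: fire t2:  (P0=3, P1=3, P2=4, P3=4) → (P0=4, P1=6, P2=4, P3=5)
step 2: fire t2:  (P0=4, P1=6, P2=4, P3=5) → (P0=5, P1=9, P2=4, P3=6)
step 3: fire t3:  (P0=5, P1=9, P2=4, P3=6) → (P0=5, P1=8, P2=5, P3=8)
step 4: fire t3:  (P0=5, P1=8, P2=5, P3=8) → (P0=5, P1=7, P2=6, P3=10)
step 5: fire t2:  (P0=5, P1=7, P2=6, P3=10) → (P0=6, P1=10, P2=6, P3=11)
step 6: fire t2:  (P0=6, P1=10, P2=6, P3=11) → (P0=7, P1=13, P2=6, P3=12)
step 7: fire t2:  (P0=7, P1=13, P2=6, P3=12) → (P0=8, P1=16, P2=6, P3=13)

(P0=8, P1=16, P2=6, P3=13)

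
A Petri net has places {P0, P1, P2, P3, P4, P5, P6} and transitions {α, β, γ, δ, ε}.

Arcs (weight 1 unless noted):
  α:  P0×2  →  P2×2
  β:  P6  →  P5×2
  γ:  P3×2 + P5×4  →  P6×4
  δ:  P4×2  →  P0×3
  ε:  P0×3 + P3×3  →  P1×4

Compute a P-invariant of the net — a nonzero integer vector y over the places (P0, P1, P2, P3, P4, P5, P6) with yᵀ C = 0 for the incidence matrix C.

Incidence matrix C (rows=places, cols=transitions):
        α    β    γ    δ    ε
   P0  -2    0    0    3   -3
   P1   0    0    0    0    4
   P2   2    0    0    0    0
   P3   0    0   -2    0   -3
   P4   0    0    0   -2    0
   P5   0    2   -4    0    0
   P6   0   -1    4    0    0

Candidate y = [4, 3, 4, 0, 6, 0, 0]; check y·C column-wise:
  col α: 4·-2 + 3·0 + 4·2 + 6·0 = 0
  col β: 4·0 + 3·0 + 4·0 + 6·0 + 0·2 + 0·-1 = 0
  col γ: 4·0 + 3·0 + 4·0 + 0·-2 + 6·0 + 0·-4 + 0·4 = 0
  col δ: 4·3 + 3·0 + 4·0 + 6·-2 = 0
  col ε: 4·-3 + 3·4 + 4·0 + 0·-3 + 6·0 = 0

y = (P0:4, P1:3, P2:4, P3:0, P4:6, P5:0, P6:0)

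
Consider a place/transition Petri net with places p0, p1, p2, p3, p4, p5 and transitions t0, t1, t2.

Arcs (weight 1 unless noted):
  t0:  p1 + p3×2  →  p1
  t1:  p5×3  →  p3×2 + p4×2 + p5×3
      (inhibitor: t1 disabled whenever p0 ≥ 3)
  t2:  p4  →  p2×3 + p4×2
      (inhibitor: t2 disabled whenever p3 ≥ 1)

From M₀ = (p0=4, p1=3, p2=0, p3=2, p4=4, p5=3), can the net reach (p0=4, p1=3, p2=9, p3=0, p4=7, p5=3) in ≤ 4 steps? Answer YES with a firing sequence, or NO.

YES — reachable via ⟨t0, t2, t2, t2⟩ (4 firings)

step 1: fire t0:  (p0=4, p1=3, p2=0, p3=2, p4=4, p5=3) → (p0=4, p1=3, p2=0, p3=0, p4=4, p5=3)
step 2: fire t2:  (p0=4, p1=3, p2=0, p3=0, p4=4, p5=3) → (p0=4, p1=3, p2=3, p3=0, p4=5, p5=3)
step 3: fire t2:  (p0=4, p1=3, p2=3, p3=0, p4=5, p5=3) → (p0=4, p1=3, p2=6, p3=0, p4=6, p5=3)
step 4: fire t2:  (p0=4, p1=3, p2=6, p3=0, p4=6, p5=3) → (p0=4, p1=3, p2=9, p3=0, p4=7, p5=3)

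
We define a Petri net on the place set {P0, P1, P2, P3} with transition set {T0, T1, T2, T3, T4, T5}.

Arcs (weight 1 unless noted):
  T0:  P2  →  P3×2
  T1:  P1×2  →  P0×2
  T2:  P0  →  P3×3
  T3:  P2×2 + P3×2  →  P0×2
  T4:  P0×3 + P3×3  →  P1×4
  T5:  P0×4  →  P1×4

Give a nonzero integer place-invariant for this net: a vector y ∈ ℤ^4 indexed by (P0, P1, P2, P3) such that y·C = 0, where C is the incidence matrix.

Incidence matrix C (rows=places, cols=transitions):
       T0   T1   T2   T3   T4   T5
   P0   0    2   -1    2   -3   -4
   P1   0   -2    0    0    4    4
   P2  -1    0    0   -2    0    0
   P3   2    0    3   -2   -3    0

Candidate y = [3, 3, 2, 1]; check y·C column-wise:
  col T0: 3·0 + 3·0 + 2·-1 + 1·2 = 0
  col T1: 3·2 + 3·-2 + 2·0 + 1·0 = 0
  col T2: 3·-1 + 3·0 + 2·0 + 1·3 = 0
  col T3: 3·2 + 3·0 + 2·-2 + 1·-2 = 0
  col T4: 3·-3 + 3·4 + 2·0 + 1·-3 = 0
  col T5: 3·-4 + 3·4 + 2·0 + 1·0 = 0

y = (P0:3, P1:3, P2:2, P3:1)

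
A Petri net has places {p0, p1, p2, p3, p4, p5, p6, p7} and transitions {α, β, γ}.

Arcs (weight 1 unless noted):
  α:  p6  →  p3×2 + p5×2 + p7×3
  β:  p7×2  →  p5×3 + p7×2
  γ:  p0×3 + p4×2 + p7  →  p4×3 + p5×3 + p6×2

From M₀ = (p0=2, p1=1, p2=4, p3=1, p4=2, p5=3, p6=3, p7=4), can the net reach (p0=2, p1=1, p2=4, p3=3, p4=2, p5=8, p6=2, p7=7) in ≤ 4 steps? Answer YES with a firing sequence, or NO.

YES — reachable via ⟨α, β⟩ (2 firings)

step 1: fire α:  (p0=2, p1=1, p2=4, p3=1, p4=2, p5=3, p6=3, p7=4) → (p0=2, p1=1, p2=4, p3=3, p4=2, p5=5, p6=2, p7=7)
step 2: fire β:  (p0=2, p1=1, p2=4, p3=3, p4=2, p5=5, p6=2, p7=7) → (p0=2, p1=1, p2=4, p3=3, p4=2, p5=8, p6=2, p7=7)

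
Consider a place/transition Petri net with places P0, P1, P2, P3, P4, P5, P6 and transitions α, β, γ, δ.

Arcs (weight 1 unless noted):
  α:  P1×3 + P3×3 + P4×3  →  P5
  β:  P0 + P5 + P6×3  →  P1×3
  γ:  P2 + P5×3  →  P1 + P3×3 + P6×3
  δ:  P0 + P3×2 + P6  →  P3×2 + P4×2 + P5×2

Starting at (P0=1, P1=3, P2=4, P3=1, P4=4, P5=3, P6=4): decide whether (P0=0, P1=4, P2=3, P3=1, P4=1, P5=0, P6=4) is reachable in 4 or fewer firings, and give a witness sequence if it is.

step 1: fire γ:  (P0=1, P1=3, P2=4, P3=1, P4=4, P5=3, P6=4) → (P0=1, P1=4, P2=3, P3=4, P4=4, P5=0, P6=7)
step 2: fire α:  (P0=1, P1=4, P2=3, P3=4, P4=4, P5=0, P6=7) → (P0=1, P1=1, P2=3, P3=1, P4=1, P5=1, P6=7)
step 3: fire β:  (P0=1, P1=1, P2=3, P3=1, P4=1, P5=1, P6=7) → (P0=0, P1=4, P2=3, P3=1, P4=1, P5=0, P6=4)

YES — reachable via ⟨γ, α, β⟩ (3 firings)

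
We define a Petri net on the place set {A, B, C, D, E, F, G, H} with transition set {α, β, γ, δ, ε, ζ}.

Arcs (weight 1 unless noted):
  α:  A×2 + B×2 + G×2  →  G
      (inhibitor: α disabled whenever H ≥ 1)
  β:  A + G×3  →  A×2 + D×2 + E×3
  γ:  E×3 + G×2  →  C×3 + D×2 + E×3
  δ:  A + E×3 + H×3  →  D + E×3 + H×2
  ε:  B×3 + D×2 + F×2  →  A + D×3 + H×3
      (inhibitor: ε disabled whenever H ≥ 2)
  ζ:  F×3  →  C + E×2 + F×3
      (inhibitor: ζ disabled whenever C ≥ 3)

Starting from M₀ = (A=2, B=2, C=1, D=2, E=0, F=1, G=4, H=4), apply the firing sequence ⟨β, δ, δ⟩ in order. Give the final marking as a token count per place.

step 1: fire β:  (A=2, B=2, C=1, D=2, E=0, F=1, G=4, H=4) → (A=3, B=2, C=1, D=4, E=3, F=1, G=1, H=4)
step 2: fire δ:  (A=3, B=2, C=1, D=4, E=3, F=1, G=1, H=4) → (A=2, B=2, C=1, D=5, E=3, F=1, G=1, H=3)
step 3: fire δ:  (A=2, B=2, C=1, D=5, E=3, F=1, G=1, H=3) → (A=1, B=2, C=1, D=6, E=3, F=1, G=1, H=2)

(A=1, B=2, C=1, D=6, E=3, F=1, G=1, H=2)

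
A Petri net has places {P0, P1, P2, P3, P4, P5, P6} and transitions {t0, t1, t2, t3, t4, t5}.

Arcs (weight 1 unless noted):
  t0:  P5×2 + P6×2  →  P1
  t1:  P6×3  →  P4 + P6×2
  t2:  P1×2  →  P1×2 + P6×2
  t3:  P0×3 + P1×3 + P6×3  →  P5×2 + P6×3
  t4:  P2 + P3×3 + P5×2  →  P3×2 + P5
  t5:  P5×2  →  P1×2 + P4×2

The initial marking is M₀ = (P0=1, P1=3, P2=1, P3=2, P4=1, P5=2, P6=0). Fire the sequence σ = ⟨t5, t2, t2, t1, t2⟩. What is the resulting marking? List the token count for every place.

(P0=1, P1=5, P2=1, P3=2, P4=4, P5=0, P6=5)

step 1: fire t5:  (P0=1, P1=3, P2=1, P3=2, P4=1, P5=2, P6=0) → (P0=1, P1=5, P2=1, P3=2, P4=3, P5=0, P6=0)
step 2: fire t2:  (P0=1, P1=5, P2=1, P3=2, P4=3, P5=0, P6=0) → (P0=1, P1=5, P2=1, P3=2, P4=3, P5=0, P6=2)
step 3: fire t2:  (P0=1, P1=5, P2=1, P3=2, P4=3, P5=0, P6=2) → (P0=1, P1=5, P2=1, P3=2, P4=3, P5=0, P6=4)
step 4: fire t1:  (P0=1, P1=5, P2=1, P3=2, P4=3, P5=0, P6=4) → (P0=1, P1=5, P2=1, P3=2, P4=4, P5=0, P6=3)
step 5: fire t2:  (P0=1, P1=5, P2=1, P3=2, P4=4, P5=0, P6=3) → (P0=1, P1=5, P2=1, P3=2, P4=4, P5=0, P6=5)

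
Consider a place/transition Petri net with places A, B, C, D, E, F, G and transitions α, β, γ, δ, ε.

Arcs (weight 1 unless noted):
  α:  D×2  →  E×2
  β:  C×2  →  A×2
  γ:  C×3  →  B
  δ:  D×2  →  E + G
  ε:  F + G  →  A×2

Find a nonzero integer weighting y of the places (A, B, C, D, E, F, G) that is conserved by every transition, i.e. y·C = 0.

y = (A:1, B:3, C:1, D:0, E:0, F:2, G:0)

Incidence matrix C (rows=places, cols=transitions):
        α    β    γ    δ    ε
    A   0    2    0    0    2
    B   0    0    1    0    0
    C   0   -2   -3    0    0
    D  -2    0    0   -2    0
    E   2    0    0    1    0
    F   0    0    0    0   -1
    G   0    0    0    1   -1

Candidate y = [1, 3, 1, 0, 0, 2, 0]; check y·C column-wise:
  col α: 1·0 + 3·0 + 1·0 + 0·-2 + 0·2 + 2·0 = 0
  col β: 1·2 + 3·0 + 1·-2 + 2·0 = 0
  col γ: 1·0 + 3·1 + 1·-3 + 2·0 = 0
  col δ: 1·0 + 3·0 + 1·0 + 0·-2 + 0·1 + 2·0 + 0·1 = 0
  col ε: 1·2 + 3·0 + 1·0 + 2·-1 + 0·-1 = 0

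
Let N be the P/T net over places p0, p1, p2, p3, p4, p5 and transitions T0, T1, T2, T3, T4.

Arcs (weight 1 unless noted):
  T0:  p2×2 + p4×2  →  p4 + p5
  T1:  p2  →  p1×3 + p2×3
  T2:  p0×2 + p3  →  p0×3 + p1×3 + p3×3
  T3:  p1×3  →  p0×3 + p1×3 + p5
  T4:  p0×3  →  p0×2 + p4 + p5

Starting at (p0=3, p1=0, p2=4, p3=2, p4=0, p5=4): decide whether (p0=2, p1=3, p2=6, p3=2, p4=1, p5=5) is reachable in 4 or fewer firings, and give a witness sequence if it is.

step 1: fire T1:  (p0=3, p1=0, p2=4, p3=2, p4=0, p5=4) → (p0=3, p1=3, p2=6, p3=2, p4=0, p5=4)
step 2: fire T4:  (p0=3, p1=3, p2=6, p3=2, p4=0, p5=4) → (p0=2, p1=3, p2=6, p3=2, p4=1, p5=5)

YES — reachable via ⟨T1, T4⟩ (2 firings)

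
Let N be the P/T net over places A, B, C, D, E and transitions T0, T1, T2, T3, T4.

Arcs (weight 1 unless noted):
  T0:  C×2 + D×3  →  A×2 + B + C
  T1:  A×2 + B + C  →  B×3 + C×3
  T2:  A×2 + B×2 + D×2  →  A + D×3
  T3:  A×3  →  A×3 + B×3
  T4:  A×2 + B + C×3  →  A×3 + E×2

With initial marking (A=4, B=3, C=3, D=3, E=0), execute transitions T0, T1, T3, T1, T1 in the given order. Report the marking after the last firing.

step 1: fire T0:  (A=4, B=3, C=3, D=3, E=0) → (A=6, B=4, C=2, D=0, E=0)
step 2: fire T1:  (A=6, B=4, C=2, D=0, E=0) → (A=4, B=6, C=4, D=0, E=0)
step 3: fire T3:  (A=4, B=6, C=4, D=0, E=0) → (A=4, B=9, C=4, D=0, E=0)
step 4: fire T1:  (A=4, B=9, C=4, D=0, E=0) → (A=2, B=11, C=6, D=0, E=0)
step 5: fire T1:  (A=2, B=11, C=6, D=0, E=0) → (A=0, B=13, C=8, D=0, E=0)

(A=0, B=13, C=8, D=0, E=0)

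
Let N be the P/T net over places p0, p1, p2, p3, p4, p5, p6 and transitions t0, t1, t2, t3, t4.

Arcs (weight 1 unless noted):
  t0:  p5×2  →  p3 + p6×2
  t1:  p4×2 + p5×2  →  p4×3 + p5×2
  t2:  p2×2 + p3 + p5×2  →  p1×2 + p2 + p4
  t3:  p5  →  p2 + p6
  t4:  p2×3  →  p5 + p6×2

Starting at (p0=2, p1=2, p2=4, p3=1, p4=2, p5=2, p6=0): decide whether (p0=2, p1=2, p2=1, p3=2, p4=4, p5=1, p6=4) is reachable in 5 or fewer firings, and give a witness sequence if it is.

step 1: fire t1:  (p0=2, p1=2, p2=4, p3=1, p4=2, p5=2, p6=0) → (p0=2, p1=2, p2=4, p3=1, p4=3, p5=2, p6=0)
step 2: fire t1:  (p0=2, p1=2, p2=4, p3=1, p4=3, p5=2, p6=0) → (p0=2, p1=2, p2=4, p3=1, p4=4, p5=2, p6=0)
step 3: fire t0:  (p0=2, p1=2, p2=4, p3=1, p4=4, p5=2, p6=0) → (p0=2, p1=2, p2=4, p3=2, p4=4, p5=0, p6=2)
step 4: fire t4:  (p0=2, p1=2, p2=4, p3=2, p4=4, p5=0, p6=2) → (p0=2, p1=2, p2=1, p3=2, p4=4, p5=1, p6=4)

YES — reachable via ⟨t1, t1, t0, t4⟩ (4 firings)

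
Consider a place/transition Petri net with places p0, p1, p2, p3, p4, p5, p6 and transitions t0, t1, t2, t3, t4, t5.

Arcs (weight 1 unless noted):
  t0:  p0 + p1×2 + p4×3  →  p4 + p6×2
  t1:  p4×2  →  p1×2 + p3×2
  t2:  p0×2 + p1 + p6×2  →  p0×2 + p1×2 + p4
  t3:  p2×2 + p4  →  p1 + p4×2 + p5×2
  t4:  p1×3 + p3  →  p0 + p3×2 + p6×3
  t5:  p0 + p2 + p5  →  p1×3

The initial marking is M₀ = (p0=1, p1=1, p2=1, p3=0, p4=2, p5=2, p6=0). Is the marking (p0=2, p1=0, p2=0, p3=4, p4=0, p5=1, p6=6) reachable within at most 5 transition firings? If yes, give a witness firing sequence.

step 1: fire t1:  (p0=1, p1=1, p2=1, p3=0, p4=2, p5=2, p6=0) → (p0=1, p1=3, p2=1, p3=2, p4=0, p5=2, p6=0)
step 2: fire t4:  (p0=1, p1=3, p2=1, p3=2, p4=0, p5=2, p6=0) → (p0=2, p1=0, p2=1, p3=3, p4=0, p5=2, p6=3)
step 3: fire t5:  (p0=2, p1=0, p2=1, p3=3, p4=0, p5=2, p6=3) → (p0=1, p1=3, p2=0, p3=3, p4=0, p5=1, p6=3)
step 4: fire t4:  (p0=1, p1=3, p2=0, p3=3, p4=0, p5=1, p6=3) → (p0=2, p1=0, p2=0, p3=4, p4=0, p5=1, p6=6)

YES — reachable via ⟨t1, t4, t5, t4⟩ (4 firings)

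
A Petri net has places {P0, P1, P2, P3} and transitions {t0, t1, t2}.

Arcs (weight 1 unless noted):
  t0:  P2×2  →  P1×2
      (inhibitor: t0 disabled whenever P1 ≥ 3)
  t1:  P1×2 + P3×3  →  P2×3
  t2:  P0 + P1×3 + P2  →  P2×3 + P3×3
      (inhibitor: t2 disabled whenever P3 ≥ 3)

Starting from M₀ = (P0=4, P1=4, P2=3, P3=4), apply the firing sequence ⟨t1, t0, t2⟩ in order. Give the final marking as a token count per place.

step 1: fire t1:  (P0=4, P1=4, P2=3, P3=4) → (P0=4, P1=2, P2=6, P3=1)
step 2: fire t0:  (P0=4, P1=2, P2=6, P3=1) → (P0=4, P1=4, P2=4, P3=1)
step 3: fire t2:  (P0=4, P1=4, P2=4, P3=1) → (P0=3, P1=1, P2=6, P3=4)

(P0=3, P1=1, P2=6, P3=4)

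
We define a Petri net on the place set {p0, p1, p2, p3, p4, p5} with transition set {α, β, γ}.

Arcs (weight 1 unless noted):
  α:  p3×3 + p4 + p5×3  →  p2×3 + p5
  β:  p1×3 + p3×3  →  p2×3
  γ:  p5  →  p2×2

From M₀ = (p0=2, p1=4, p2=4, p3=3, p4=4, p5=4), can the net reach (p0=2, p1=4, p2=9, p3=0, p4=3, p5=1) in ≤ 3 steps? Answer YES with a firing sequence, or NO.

YES — reachable via ⟨α, γ⟩ (2 firings)

step 1: fire α:  (p0=2, p1=4, p2=4, p3=3, p4=4, p5=4) → (p0=2, p1=4, p2=7, p3=0, p4=3, p5=2)
step 2: fire γ:  (p0=2, p1=4, p2=7, p3=0, p4=3, p5=2) → (p0=2, p1=4, p2=9, p3=0, p4=3, p5=1)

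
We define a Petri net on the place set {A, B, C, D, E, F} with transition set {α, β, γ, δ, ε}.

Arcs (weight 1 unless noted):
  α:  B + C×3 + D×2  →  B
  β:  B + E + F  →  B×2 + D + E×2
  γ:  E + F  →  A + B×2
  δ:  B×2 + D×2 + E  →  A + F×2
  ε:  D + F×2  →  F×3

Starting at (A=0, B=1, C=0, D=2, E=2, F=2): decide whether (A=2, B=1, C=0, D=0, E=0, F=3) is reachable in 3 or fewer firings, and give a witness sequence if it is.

step 1: fire γ:  (A=0, B=1, C=0, D=2, E=2, F=2) → (A=1, B=3, C=0, D=2, E=1, F=1)
step 2: fire δ:  (A=1, B=3, C=0, D=2, E=1, F=1) → (A=2, B=1, C=0, D=0, E=0, F=3)

YES — reachable via ⟨γ, δ⟩ (2 firings)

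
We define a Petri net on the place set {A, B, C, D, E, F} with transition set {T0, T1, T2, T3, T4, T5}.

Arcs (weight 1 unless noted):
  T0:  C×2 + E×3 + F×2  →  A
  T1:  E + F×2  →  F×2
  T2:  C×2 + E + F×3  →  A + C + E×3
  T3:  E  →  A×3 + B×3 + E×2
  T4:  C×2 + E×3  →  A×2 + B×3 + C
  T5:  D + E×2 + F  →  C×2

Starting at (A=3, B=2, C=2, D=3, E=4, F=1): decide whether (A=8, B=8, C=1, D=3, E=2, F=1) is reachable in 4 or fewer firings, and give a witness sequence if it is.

step 1: fire T3:  (A=3, B=2, C=2, D=3, E=4, F=1) → (A=6, B=5, C=2, D=3, E=5, F=1)
step 2: fire T4:  (A=6, B=5, C=2, D=3, E=5, F=1) → (A=8, B=8, C=1, D=3, E=2, F=1)

YES — reachable via ⟨T3, T4⟩ (2 firings)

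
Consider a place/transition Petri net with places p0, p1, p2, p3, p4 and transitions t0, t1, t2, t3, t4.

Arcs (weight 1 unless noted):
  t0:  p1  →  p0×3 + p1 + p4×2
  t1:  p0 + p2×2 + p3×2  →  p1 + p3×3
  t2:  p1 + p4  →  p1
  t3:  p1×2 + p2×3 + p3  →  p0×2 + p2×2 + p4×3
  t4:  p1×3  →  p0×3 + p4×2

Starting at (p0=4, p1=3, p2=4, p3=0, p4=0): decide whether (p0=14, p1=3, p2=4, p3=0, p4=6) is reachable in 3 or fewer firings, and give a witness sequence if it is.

NO — not reachable within 3 firings

depth 0: 1 marking
depth 1: 3 markings reached so far
depth 2: 6 markings reached so far
depth 3: 11 markings reached so far
target is not among the 11 markings reachable within 3 steps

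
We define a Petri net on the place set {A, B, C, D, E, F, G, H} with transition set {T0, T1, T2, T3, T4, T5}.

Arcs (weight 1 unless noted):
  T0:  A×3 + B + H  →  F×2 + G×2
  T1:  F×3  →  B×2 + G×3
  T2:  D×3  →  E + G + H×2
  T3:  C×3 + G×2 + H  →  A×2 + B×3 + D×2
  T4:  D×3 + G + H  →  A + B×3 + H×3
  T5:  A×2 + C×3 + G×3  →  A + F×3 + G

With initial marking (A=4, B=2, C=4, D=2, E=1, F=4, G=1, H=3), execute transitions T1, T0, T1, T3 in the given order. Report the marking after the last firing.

step 1: fire T1:  (A=4, B=2, C=4, D=2, E=1, F=4, G=1, H=3) → (A=4, B=4, C=4, D=2, E=1, F=1, G=4, H=3)
step 2: fire T0:  (A=4, B=4, C=4, D=2, E=1, F=1, G=4, H=3) → (A=1, B=3, C=4, D=2, E=1, F=3, G=6, H=2)
step 3: fire T1:  (A=1, B=3, C=4, D=2, E=1, F=3, G=6, H=2) → (A=1, B=5, C=4, D=2, E=1, F=0, G=9, H=2)
step 4: fire T3:  (A=1, B=5, C=4, D=2, E=1, F=0, G=9, H=2) → (A=3, B=8, C=1, D=4, E=1, F=0, G=7, H=1)

(A=3, B=8, C=1, D=4, E=1, F=0, G=7, H=1)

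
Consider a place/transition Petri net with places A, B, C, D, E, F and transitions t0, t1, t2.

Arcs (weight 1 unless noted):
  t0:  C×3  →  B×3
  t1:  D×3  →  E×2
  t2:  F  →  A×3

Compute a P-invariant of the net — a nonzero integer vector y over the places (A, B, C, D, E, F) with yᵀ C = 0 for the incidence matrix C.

y = (A:0, B:1, C:1, D:0, E:0, F:0)

Incidence matrix C (rows=places, cols=transitions):
       t0   t1   t2
    A   0    0    3
    B   3    0    0
    C  -3    0    0
    D   0   -3    0
    E   0    2    0
    F   0    0   -1

Candidate y = [0, 1, 1, 0, 0, 0]; check y·C column-wise:
  col t0: 1·3 + 1·-3 = 0
  col t1: 1·0 + 1·0 + 0·-3 + 0·2 = 0
  col t2: 0·3 + 1·0 + 1·0 + 0·-1 = 0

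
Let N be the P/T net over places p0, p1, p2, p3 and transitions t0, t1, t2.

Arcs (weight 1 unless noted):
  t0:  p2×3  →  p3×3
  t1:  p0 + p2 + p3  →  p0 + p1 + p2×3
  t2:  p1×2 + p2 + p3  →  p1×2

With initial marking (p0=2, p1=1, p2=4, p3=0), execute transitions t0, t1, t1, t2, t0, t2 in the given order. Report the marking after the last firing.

step 1: fire t0:  (p0=2, p1=1, p2=4, p3=0) → (p0=2, p1=1, p2=1, p3=3)
step 2: fire t1:  (p0=2, p1=1, p2=1, p3=3) → (p0=2, p1=2, p2=3, p3=2)
step 3: fire t1:  (p0=2, p1=2, p2=3, p3=2) → (p0=2, p1=3, p2=5, p3=1)
step 4: fire t2:  (p0=2, p1=3, p2=5, p3=1) → (p0=2, p1=3, p2=4, p3=0)
step 5: fire t0:  (p0=2, p1=3, p2=4, p3=0) → (p0=2, p1=3, p2=1, p3=3)
step 6: fire t2:  (p0=2, p1=3, p2=1, p3=3) → (p0=2, p1=3, p2=0, p3=2)

(p0=2, p1=3, p2=0, p3=2)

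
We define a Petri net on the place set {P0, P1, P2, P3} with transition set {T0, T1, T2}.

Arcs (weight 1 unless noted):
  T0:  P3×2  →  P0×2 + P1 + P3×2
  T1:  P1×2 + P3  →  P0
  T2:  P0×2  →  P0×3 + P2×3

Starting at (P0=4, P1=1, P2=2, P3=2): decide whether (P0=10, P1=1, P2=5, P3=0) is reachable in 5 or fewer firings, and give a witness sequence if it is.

NO — not reachable within 5 firings

depth 0: 1 marking
depth 1: 3 markings reached so far
depth 2: 7 markings reached so far
depth 3: 13 markings reached so far
depth 4: 21 markings reached so far
depth 5: 32 markings reached so far
target is not among the 32 markings reachable within 5 steps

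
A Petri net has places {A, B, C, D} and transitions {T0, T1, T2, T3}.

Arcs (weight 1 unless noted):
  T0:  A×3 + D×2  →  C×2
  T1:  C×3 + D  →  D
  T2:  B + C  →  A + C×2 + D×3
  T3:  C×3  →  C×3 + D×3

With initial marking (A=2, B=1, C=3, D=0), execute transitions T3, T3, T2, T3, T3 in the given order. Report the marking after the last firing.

(A=3, B=0, C=4, D=15)

step 1: fire T3:  (A=2, B=1, C=3, D=0) → (A=2, B=1, C=3, D=3)
step 2: fire T3:  (A=2, B=1, C=3, D=3) → (A=2, B=1, C=3, D=6)
step 3: fire T2:  (A=2, B=1, C=3, D=6) → (A=3, B=0, C=4, D=9)
step 4: fire T3:  (A=3, B=0, C=4, D=9) → (A=3, B=0, C=4, D=12)
step 5: fire T3:  (A=3, B=0, C=4, D=12) → (A=3, B=0, C=4, D=15)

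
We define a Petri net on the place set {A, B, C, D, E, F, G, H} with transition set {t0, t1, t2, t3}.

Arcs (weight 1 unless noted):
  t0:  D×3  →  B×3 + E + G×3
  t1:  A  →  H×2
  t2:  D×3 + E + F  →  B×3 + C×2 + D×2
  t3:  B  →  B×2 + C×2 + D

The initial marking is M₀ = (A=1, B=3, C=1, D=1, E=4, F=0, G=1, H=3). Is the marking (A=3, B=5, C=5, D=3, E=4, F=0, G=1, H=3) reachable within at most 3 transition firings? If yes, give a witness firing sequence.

NO — not reachable within 3 firings

depth 0: 1 marking
depth 1: 3 markings reached so far
depth 2: 5 markings reached so far
depth 3: 8 markings reached so far
target is not among the 8 markings reachable within 3 steps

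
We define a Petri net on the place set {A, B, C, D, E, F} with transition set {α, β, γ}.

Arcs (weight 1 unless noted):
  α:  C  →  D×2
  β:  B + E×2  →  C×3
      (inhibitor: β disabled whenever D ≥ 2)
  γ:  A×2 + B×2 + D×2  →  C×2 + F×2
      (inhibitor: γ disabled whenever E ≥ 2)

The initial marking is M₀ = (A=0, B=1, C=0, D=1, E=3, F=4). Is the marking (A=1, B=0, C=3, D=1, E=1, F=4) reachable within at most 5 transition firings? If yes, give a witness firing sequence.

depth 0: 1 marking
depth 1: 2 markings reached so far
depth 2: 3 markings reached so far
depth 3: 4 markings reached so far
depth 4: 5 markings reached so far
depth 5: 5 markings reached so far
(frontier empty at depth 5; search complete)
target is not among the 5 markings reachable within 5 steps

NO — not reachable within 5 firings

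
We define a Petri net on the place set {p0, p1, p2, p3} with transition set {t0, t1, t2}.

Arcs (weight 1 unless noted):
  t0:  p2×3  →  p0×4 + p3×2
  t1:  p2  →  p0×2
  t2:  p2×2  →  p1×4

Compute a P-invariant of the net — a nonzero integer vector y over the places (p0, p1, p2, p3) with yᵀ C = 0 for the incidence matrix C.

y = (p0:1, p1:1, p2:2, p3:1)

Incidence matrix C (rows=places, cols=transitions):
       t0   t1   t2
   p0   4    2    0
   p1   0    0    4
   p2  -3   -1   -2
   p3   2    0    0

Candidate y = [1, 1, 2, 1]; check y·C column-wise:
  col t0: 1·4 + 1·0 + 2·-3 + 1·2 = 0
  col t1: 1·2 + 1·0 + 2·-1 + 1·0 = 0
  col t2: 1·0 + 1·4 + 2·-2 + 1·0 = 0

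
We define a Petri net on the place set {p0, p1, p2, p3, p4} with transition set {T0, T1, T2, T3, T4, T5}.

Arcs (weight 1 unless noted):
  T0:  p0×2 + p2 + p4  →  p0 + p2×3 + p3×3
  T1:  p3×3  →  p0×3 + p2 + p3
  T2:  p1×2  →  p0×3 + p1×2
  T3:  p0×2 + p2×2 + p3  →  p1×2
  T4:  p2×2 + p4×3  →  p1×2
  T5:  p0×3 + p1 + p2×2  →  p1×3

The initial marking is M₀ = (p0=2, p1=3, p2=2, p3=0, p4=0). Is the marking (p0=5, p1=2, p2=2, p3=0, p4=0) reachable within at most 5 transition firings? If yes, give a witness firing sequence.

NO — not reachable within 5 firings

depth 0: 1 marking
depth 1: 2 markings reached so far
depth 2: 4 markings reached so far
depth 3: 6 markings reached so far
depth 4: 8 markings reached so far
depth 5: 10 markings reached so far
target is not among the 10 markings reachable within 5 steps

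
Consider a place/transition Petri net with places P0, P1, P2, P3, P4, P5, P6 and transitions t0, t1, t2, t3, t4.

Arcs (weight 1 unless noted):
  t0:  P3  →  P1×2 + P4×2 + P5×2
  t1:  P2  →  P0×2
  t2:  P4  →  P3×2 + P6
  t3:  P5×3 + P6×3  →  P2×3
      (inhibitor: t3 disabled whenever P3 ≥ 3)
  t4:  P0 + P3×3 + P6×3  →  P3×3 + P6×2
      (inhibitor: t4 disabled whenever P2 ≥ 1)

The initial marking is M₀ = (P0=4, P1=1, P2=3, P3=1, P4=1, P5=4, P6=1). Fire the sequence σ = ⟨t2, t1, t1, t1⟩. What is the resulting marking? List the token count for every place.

(P0=10, P1=1, P2=0, P3=3, P4=0, P5=4, P6=2)

step 1: fire t2:  (P0=4, P1=1, P2=3, P3=1, P4=1, P5=4, P6=1) → (P0=4, P1=1, P2=3, P3=3, P4=0, P5=4, P6=2)
step 2: fire t1:  (P0=4, P1=1, P2=3, P3=3, P4=0, P5=4, P6=2) → (P0=6, P1=1, P2=2, P3=3, P4=0, P5=4, P6=2)
step 3: fire t1:  (P0=6, P1=1, P2=2, P3=3, P4=0, P5=4, P6=2) → (P0=8, P1=1, P2=1, P3=3, P4=0, P5=4, P6=2)
step 4: fire t1:  (P0=8, P1=1, P2=1, P3=3, P4=0, P5=4, P6=2) → (P0=10, P1=1, P2=0, P3=3, P4=0, P5=4, P6=2)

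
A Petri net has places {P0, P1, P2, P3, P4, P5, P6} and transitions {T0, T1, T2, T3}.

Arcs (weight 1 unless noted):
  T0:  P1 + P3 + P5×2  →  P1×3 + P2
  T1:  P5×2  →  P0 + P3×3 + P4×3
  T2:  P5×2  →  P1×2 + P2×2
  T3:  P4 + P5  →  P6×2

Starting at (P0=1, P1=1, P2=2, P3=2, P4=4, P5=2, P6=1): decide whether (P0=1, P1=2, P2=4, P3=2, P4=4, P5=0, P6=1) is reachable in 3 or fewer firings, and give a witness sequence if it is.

NO — not reachable within 3 firings

depth 0: 1 marking
depth 1: 5 markings reached so far
depth 2: 6 markings reached so far
depth 3: 6 markings reached so far
(frontier empty at depth 3; search complete)
target is not among the 6 markings reachable within 3 steps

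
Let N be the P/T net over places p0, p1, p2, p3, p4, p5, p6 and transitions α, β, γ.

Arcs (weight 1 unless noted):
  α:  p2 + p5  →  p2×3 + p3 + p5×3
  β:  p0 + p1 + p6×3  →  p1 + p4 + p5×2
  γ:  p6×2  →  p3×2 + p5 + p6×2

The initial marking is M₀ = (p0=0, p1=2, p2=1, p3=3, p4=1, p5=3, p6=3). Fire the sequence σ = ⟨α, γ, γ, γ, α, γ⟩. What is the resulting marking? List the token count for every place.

(p0=0, p1=2, p2=5, p3=13, p4=1, p5=11, p6=3)

step 1: fire α:  (p0=0, p1=2, p2=1, p3=3, p4=1, p5=3, p6=3) → (p0=0, p1=2, p2=3, p3=4, p4=1, p5=5, p6=3)
step 2: fire γ:  (p0=0, p1=2, p2=3, p3=4, p4=1, p5=5, p6=3) → (p0=0, p1=2, p2=3, p3=6, p4=1, p5=6, p6=3)
step 3: fire γ:  (p0=0, p1=2, p2=3, p3=6, p4=1, p5=6, p6=3) → (p0=0, p1=2, p2=3, p3=8, p4=1, p5=7, p6=3)
step 4: fire γ:  (p0=0, p1=2, p2=3, p3=8, p4=1, p5=7, p6=3) → (p0=0, p1=2, p2=3, p3=10, p4=1, p5=8, p6=3)
step 5: fire α:  (p0=0, p1=2, p2=3, p3=10, p4=1, p5=8, p6=3) → (p0=0, p1=2, p2=5, p3=11, p4=1, p5=10, p6=3)
step 6: fire γ:  (p0=0, p1=2, p2=5, p3=11, p4=1, p5=10, p6=3) → (p0=0, p1=2, p2=5, p3=13, p4=1, p5=11, p6=3)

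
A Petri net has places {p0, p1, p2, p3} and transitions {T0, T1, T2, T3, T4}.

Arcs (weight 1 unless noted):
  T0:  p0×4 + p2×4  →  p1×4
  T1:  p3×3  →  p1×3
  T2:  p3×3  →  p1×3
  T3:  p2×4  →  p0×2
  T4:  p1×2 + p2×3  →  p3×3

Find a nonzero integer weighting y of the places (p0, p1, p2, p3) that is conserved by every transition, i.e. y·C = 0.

Incidence matrix C (rows=places, cols=transitions):
       T0   T1   T2   T3   T4
   p0  -4    0    0    2    0
   p1   4    3    3    0   -2
   p2  -4    0    0   -4   -3
   p3   0   -3   -3    0    3

Candidate y = [2, 3, 1, 3]; check y·C column-wise:
  col T0: 2·-4 + 3·4 + 1·-4 + 3·0 = 0
  col T1: 2·0 + 3·3 + 1·0 + 3·-3 = 0
  col T2: 2·0 + 3·3 + 1·0 + 3·-3 = 0
  col T3: 2·2 + 3·0 + 1·-4 + 3·0 = 0
  col T4: 2·0 + 3·-2 + 1·-3 + 3·3 = 0

y = (p0:2, p1:3, p2:1, p3:3)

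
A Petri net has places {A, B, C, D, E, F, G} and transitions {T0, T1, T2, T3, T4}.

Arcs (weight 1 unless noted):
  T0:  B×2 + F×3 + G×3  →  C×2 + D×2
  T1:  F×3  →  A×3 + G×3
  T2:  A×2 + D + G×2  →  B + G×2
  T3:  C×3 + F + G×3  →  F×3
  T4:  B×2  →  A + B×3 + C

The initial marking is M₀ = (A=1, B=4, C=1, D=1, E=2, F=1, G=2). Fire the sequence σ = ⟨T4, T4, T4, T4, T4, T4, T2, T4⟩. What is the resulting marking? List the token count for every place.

step 1: fire T4:  (A=1, B=4, C=1, D=1, E=2, F=1, G=2) → (A=2, B=5, C=2, D=1, E=2, F=1, G=2)
step 2: fire T4:  (A=2, B=5, C=2, D=1, E=2, F=1, G=2) → (A=3, B=6, C=3, D=1, E=2, F=1, G=2)
step 3: fire T4:  (A=3, B=6, C=3, D=1, E=2, F=1, G=2) → (A=4, B=7, C=4, D=1, E=2, F=1, G=2)
step 4: fire T4:  (A=4, B=7, C=4, D=1, E=2, F=1, G=2) → (A=5, B=8, C=5, D=1, E=2, F=1, G=2)
step 5: fire T4:  (A=5, B=8, C=5, D=1, E=2, F=1, G=2) → (A=6, B=9, C=6, D=1, E=2, F=1, G=2)
step 6: fire T4:  (A=6, B=9, C=6, D=1, E=2, F=1, G=2) → (A=7, B=10, C=7, D=1, E=2, F=1, G=2)
step 7: fire T2:  (A=7, B=10, C=7, D=1, E=2, F=1, G=2) → (A=5, B=11, C=7, D=0, E=2, F=1, G=2)
step 8: fire T4:  (A=5, B=11, C=7, D=0, E=2, F=1, G=2) → (A=6, B=12, C=8, D=0, E=2, F=1, G=2)

(A=6, B=12, C=8, D=0, E=2, F=1, G=2)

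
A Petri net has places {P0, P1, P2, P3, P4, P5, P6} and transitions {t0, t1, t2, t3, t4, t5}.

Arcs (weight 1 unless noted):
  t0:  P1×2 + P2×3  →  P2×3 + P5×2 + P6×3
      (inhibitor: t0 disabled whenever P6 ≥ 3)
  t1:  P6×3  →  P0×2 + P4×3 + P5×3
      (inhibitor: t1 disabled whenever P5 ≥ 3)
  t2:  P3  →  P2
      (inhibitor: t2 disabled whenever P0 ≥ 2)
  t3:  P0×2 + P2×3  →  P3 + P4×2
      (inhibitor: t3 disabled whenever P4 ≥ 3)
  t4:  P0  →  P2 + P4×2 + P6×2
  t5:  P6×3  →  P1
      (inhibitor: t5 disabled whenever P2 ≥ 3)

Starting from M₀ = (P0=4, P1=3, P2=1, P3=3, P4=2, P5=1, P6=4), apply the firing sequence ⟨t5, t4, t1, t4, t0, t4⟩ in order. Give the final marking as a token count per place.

(P0=3, P1=2, P2=4, P3=3, P4=11, P5=6, P6=7)

step 1: fire t5:  (P0=4, P1=3, P2=1, P3=3, P4=2, P5=1, P6=4) → (P0=4, P1=4, P2=1, P3=3, P4=2, P5=1, P6=1)
step 2: fire t4:  (P0=4, P1=4, P2=1, P3=3, P4=2, P5=1, P6=1) → (P0=3, P1=4, P2=2, P3=3, P4=4, P5=1, P6=3)
step 3: fire t1:  (P0=3, P1=4, P2=2, P3=3, P4=4, P5=1, P6=3) → (P0=5, P1=4, P2=2, P3=3, P4=7, P5=4, P6=0)
step 4: fire t4:  (P0=5, P1=4, P2=2, P3=3, P4=7, P5=4, P6=0) → (P0=4, P1=4, P2=3, P3=3, P4=9, P5=4, P6=2)
step 5: fire t0:  (P0=4, P1=4, P2=3, P3=3, P4=9, P5=4, P6=2) → (P0=4, P1=2, P2=3, P3=3, P4=9, P5=6, P6=5)
step 6: fire t4:  (P0=4, P1=2, P2=3, P3=3, P4=9, P5=6, P6=5) → (P0=3, P1=2, P2=4, P3=3, P4=11, P5=6, P6=7)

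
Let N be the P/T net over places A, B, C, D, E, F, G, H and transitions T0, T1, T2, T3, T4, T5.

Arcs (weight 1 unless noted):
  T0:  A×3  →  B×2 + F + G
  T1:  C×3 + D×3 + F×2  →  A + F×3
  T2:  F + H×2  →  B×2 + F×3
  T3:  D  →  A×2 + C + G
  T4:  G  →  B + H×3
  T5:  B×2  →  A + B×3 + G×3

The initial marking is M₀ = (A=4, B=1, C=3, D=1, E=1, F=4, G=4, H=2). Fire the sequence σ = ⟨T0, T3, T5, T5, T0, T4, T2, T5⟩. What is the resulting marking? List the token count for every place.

(A=3, B=11, C=4, D=0, E=1, F=8, G=15, H=3)

step 1: fire T0:  (A=4, B=1, C=3, D=1, E=1, F=4, G=4, H=2) → (A=1, B=3, C=3, D=1, E=1, F=5, G=5, H=2)
step 2: fire T3:  (A=1, B=3, C=3, D=1, E=1, F=5, G=5, H=2) → (A=3, B=3, C=4, D=0, E=1, F=5, G=6, H=2)
step 3: fire T5:  (A=3, B=3, C=4, D=0, E=1, F=5, G=6, H=2) → (A=4, B=4, C=4, D=0, E=1, F=5, G=9, H=2)
step 4: fire T5:  (A=4, B=4, C=4, D=0, E=1, F=5, G=9, H=2) → (A=5, B=5, C=4, D=0, E=1, F=5, G=12, H=2)
step 5: fire T0:  (A=5, B=5, C=4, D=0, E=1, F=5, G=12, H=2) → (A=2, B=7, C=4, D=0, E=1, F=6, G=13, H=2)
step 6: fire T4:  (A=2, B=7, C=4, D=0, E=1, F=6, G=13, H=2) → (A=2, B=8, C=4, D=0, E=1, F=6, G=12, H=5)
step 7: fire T2:  (A=2, B=8, C=4, D=0, E=1, F=6, G=12, H=5) → (A=2, B=10, C=4, D=0, E=1, F=8, G=12, H=3)
step 8: fire T5:  (A=2, B=10, C=4, D=0, E=1, F=8, G=12, H=3) → (A=3, B=11, C=4, D=0, E=1, F=8, G=15, H=3)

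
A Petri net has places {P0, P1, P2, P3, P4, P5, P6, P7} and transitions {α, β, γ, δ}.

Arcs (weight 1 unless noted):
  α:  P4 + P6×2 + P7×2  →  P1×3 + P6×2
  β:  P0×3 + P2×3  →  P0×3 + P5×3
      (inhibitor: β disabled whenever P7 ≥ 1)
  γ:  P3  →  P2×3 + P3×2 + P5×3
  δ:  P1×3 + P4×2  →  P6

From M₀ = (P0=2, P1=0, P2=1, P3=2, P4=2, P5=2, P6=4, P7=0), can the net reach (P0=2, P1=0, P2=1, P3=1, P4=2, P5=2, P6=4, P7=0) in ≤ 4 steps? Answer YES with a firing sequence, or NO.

depth 0: 1 marking
depth 1: 2 markings reached so far
depth 2: 3 markings reached so far
depth 3: 4 markings reached so far
depth 4: 5 markings reached so far
target is not among the 5 markings reachable within 4 steps

NO — not reachable within 4 firings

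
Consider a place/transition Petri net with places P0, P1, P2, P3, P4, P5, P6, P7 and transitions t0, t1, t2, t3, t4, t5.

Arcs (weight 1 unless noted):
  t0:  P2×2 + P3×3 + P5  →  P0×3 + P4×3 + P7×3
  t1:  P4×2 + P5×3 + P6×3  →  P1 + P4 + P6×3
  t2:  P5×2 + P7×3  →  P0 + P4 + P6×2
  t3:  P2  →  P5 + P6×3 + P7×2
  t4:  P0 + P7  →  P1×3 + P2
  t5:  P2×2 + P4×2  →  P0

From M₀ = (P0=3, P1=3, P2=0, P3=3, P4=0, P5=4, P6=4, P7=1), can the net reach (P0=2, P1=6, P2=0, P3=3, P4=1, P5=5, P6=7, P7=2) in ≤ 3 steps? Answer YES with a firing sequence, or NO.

NO — not reachable within 3 firings

depth 0: 1 marking
depth 1: 2 markings reached so far
depth 2: 3 markings reached so far
depth 3: 4 markings reached so far
target is not among the 4 markings reachable within 3 steps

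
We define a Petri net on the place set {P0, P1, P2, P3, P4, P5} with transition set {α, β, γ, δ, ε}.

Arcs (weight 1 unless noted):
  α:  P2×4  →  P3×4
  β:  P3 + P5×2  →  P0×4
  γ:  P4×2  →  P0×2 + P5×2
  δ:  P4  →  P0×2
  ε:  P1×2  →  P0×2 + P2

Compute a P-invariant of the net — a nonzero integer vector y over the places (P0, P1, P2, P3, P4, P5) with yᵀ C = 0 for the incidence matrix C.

y = (P0:1, P1:2, P2:2, P3:2, P4:2, P5:1)

Incidence matrix C (rows=places, cols=transitions):
        α    β    γ    δ    ε
   P0   0    4    2    2    2
   P1   0    0    0    0   -2
   P2  -4    0    0    0    1
   P3   4   -1    0    0    0
   P4   0    0   -2   -1    0
   P5   0   -2    2    0    0

Candidate y = [1, 2, 2, 2, 2, 1]; check y·C column-wise:
  col α: 1·0 + 2·0 + 2·-4 + 2·4 + 2·0 + 1·0 = 0
  col β: 1·4 + 2·0 + 2·0 + 2·-1 + 2·0 + 1·-2 = 0
  col γ: 1·2 + 2·0 + 2·0 + 2·0 + 2·-2 + 1·2 = 0
  col δ: 1·2 + 2·0 + 2·0 + 2·0 + 2·-1 + 1·0 = 0
  col ε: 1·2 + 2·-2 + 2·1 + 2·0 + 2·0 + 1·0 = 0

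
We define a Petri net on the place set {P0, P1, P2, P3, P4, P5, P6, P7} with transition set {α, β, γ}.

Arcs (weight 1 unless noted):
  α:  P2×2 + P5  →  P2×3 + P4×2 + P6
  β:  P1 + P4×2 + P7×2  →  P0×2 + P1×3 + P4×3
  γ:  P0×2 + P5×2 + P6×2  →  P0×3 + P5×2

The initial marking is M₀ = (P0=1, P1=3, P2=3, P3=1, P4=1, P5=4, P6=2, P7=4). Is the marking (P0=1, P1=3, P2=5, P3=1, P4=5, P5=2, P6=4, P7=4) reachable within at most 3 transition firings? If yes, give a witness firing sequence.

step 1: fire α:  (P0=1, P1=3, P2=3, P3=1, P4=1, P5=4, P6=2, P7=4) → (P0=1, P1=3, P2=4, P3=1, P4=3, P5=3, P6=3, P7=4)
step 2: fire α:  (P0=1, P1=3, P2=4, P3=1, P4=3, P5=3, P6=3, P7=4) → (P0=1, P1=3, P2=5, P3=1, P4=5, P5=2, P6=4, P7=4)

YES — reachable via ⟨α, α⟩ (2 firings)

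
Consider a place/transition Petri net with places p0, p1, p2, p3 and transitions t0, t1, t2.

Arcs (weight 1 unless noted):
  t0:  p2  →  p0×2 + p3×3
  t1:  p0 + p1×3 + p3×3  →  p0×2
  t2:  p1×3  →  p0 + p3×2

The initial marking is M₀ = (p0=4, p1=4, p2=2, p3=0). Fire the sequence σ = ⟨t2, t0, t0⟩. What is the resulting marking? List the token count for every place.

step 1: fire t2:  (p0=4, p1=4, p2=2, p3=0) → (p0=5, p1=1, p2=2, p3=2)
step 2: fire t0:  (p0=5, p1=1, p2=2, p3=2) → (p0=7, p1=1, p2=1, p3=5)
step 3: fire t0:  (p0=7, p1=1, p2=1, p3=5) → (p0=9, p1=1, p2=0, p3=8)

(p0=9, p1=1, p2=0, p3=8)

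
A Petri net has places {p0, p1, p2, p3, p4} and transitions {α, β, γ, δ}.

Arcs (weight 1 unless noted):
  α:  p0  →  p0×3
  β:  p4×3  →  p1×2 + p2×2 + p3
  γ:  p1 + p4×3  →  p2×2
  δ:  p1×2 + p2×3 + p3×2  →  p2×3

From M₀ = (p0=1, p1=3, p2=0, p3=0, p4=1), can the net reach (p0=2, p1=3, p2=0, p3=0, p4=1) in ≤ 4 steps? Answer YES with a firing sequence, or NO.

depth 0: 1 marking
depth 1: 2 markings reached so far
depth 2: 3 markings reached so far
depth 3: 4 markings reached so far
depth 4: 5 markings reached so far
target is not among the 5 markings reachable within 4 steps

NO — not reachable within 4 firings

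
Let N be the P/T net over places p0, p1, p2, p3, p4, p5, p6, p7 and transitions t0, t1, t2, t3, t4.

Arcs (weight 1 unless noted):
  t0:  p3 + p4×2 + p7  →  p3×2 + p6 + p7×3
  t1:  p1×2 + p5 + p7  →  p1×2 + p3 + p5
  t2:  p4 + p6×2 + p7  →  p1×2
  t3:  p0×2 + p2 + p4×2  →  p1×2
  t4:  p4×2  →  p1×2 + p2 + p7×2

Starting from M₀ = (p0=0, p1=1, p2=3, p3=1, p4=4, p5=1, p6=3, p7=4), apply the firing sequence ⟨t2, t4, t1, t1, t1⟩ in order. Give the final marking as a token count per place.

(p0=0, p1=5, p2=4, p3=4, p4=1, p5=1, p6=1, p7=2)

step 1: fire t2:  (p0=0, p1=1, p2=3, p3=1, p4=4, p5=1, p6=3, p7=4) → (p0=0, p1=3, p2=3, p3=1, p4=3, p5=1, p6=1, p7=3)
step 2: fire t4:  (p0=0, p1=3, p2=3, p3=1, p4=3, p5=1, p6=1, p7=3) → (p0=0, p1=5, p2=4, p3=1, p4=1, p5=1, p6=1, p7=5)
step 3: fire t1:  (p0=0, p1=5, p2=4, p3=1, p4=1, p5=1, p6=1, p7=5) → (p0=0, p1=5, p2=4, p3=2, p4=1, p5=1, p6=1, p7=4)
step 4: fire t1:  (p0=0, p1=5, p2=4, p3=2, p4=1, p5=1, p6=1, p7=4) → (p0=0, p1=5, p2=4, p3=3, p4=1, p5=1, p6=1, p7=3)
step 5: fire t1:  (p0=0, p1=5, p2=4, p3=3, p4=1, p5=1, p6=1, p7=3) → (p0=0, p1=5, p2=4, p3=4, p4=1, p5=1, p6=1, p7=2)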